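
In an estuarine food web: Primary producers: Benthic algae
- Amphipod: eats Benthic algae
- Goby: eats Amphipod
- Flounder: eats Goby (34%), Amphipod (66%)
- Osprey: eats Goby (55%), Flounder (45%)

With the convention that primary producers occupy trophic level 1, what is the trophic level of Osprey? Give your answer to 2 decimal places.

Amphipod: 1 + 1 = 2
Goby: 1 + 2 = 3
Flounder: 1 + (0.34×3 + 0.66×2) = 3.34
Osprey: 1 + (0.55×3 + 0.45×3.34) = 4.153

4.15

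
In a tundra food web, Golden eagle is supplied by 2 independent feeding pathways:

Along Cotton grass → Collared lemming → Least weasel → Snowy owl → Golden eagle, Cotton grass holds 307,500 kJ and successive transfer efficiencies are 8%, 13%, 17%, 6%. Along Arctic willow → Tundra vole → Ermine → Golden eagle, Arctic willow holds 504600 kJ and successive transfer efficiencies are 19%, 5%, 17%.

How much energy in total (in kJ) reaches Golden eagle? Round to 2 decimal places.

847.55 kJ

Via Cotton grass: 307500 × 0.08 × 0.13 × 0.17 × 0.06 = 32.6196 kJ
Via Arctic willow: 504600 × 0.19 × 0.05 × 0.17 = 814.929 kJ
Total at Golden eagle: 32.6196 + 814.929 = 847.5486 kJ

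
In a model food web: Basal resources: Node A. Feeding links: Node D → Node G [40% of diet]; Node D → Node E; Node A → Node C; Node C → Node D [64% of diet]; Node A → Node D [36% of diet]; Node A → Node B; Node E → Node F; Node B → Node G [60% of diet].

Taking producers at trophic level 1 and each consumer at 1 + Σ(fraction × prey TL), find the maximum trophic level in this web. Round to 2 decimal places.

Node B: 1 + 1 = 2
Node C: 1 + 1 = 2
Node D: 1 + (0.36×1 + 0.64×2) = 2.64
Node E: 1 + 2.64 = 3.64
Node F: 1 + 3.64 = 4.64
Node G: 1 + (0.4×2.64 + 0.6×2) = 3.256

4.64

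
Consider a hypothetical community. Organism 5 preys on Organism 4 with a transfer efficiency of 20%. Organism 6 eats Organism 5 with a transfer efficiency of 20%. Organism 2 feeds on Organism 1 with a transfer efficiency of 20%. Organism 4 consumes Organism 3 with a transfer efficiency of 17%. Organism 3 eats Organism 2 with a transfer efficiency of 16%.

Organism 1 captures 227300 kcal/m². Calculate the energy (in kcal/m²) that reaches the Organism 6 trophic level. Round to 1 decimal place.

49.5 kcal/m²

Organism 2: 227300 × 0.2 = 45460 kcal/m²
Organism 3: 45460 × 0.16 = 7273.6 kcal/m²
Organism 4: 7273.6 × 0.17 = 1236.512 kcal/m²
Organism 5: 1236.512 × 0.2 = 247.3024 kcal/m²
Organism 6: 247.3024 × 0.2 = 49.46048 kcal/m²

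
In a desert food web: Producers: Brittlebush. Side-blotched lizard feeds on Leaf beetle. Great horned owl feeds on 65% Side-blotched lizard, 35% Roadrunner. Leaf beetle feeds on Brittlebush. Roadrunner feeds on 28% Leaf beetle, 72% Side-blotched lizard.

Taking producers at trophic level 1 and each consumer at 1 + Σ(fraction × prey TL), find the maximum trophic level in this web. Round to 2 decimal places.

Leaf beetle: 1 + 1 = 2
Side-blotched lizard: 1 + 2 = 3
Roadrunner: 1 + (0.28×2 + 0.72×3) = 3.72
Great horned owl: 1 + (0.65×3 + 0.35×3.72) = 4.252

4.25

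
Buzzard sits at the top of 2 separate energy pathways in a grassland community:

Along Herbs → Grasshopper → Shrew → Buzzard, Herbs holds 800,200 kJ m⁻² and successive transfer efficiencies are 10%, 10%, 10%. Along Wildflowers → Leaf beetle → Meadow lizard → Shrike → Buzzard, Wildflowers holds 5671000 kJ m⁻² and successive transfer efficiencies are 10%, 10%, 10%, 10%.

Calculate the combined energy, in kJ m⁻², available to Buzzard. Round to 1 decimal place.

Via Herbs: 800200 × 0.1 × 0.1 × 0.1 = 800.2 kJ m⁻²
Via Wildflowers: 5671000 × 0.1 × 0.1 × 0.1 × 0.1 = 567.1 kJ m⁻²
Total at Buzzard: 800.2 + 567.1 = 1367.3 kJ m⁻²

1367.3 kJ m⁻²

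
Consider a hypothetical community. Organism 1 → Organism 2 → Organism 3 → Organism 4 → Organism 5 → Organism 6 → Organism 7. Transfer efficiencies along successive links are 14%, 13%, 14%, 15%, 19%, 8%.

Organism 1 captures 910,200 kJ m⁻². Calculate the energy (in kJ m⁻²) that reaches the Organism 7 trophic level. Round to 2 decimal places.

5.29 kJ m⁻²

Organism 2: 910200 × 0.14 = 127428 kJ m⁻²
Organism 3: 127428 × 0.13 = 16565.64 kJ m⁻²
Organism 4: 16565.64 × 0.14 = 2319.1896 kJ m⁻²
Organism 5: 2319.1896 × 0.15 = 347.87844 kJ m⁻²
Organism 6: 347.87844 × 0.19 = 66.0969036 kJ m⁻²
Organism 7: 66.0969036 × 0.08 = 5.287752288 kJ m⁻²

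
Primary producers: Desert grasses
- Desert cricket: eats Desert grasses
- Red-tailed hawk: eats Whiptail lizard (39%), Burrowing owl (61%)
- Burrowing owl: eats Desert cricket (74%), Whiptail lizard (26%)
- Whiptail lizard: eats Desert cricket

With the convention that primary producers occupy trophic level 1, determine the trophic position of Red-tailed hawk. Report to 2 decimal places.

4.16

Desert cricket: 1 + 1 = 2
Whiptail lizard: 1 + 2 = 3
Burrowing owl: 1 + (0.74×2 + 0.26×3) = 3.26
Red-tailed hawk: 1 + (0.39×3 + 0.61×3.26) = 4.1586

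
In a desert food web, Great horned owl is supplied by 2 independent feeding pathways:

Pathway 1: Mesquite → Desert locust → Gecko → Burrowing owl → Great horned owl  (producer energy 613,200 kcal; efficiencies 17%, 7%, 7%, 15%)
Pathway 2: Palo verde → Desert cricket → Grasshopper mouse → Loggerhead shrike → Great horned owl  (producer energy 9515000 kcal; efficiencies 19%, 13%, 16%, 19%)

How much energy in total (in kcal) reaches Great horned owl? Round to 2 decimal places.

Pathway 1: 613200 × 0.17 × 0.07 × 0.07 × 0.15 = 76.61934 kcal
Pathway 2: 9515000 × 0.19 × 0.13 × 0.16 × 0.19 = 7144.6232 kcal
Total at Great horned owl: 76.61934 + 7144.6232 = 7221.24254 kcal

7221.24 kcal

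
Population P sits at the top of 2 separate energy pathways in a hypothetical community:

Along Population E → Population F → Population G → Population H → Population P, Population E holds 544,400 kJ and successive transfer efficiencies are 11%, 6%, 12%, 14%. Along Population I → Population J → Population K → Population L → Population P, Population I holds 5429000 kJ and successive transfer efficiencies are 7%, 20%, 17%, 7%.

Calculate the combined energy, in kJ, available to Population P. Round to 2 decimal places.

Via Population E: 544400 × 0.11 × 0.06 × 0.12 × 0.14 = 60.363072 kJ
Via Population I: 5429000 × 0.07 × 0.2 × 0.17 × 0.07 = 904.4714 kJ
Total at Population P: 60.363072 + 904.4714 = 964.834472 kJ

964.83 kJ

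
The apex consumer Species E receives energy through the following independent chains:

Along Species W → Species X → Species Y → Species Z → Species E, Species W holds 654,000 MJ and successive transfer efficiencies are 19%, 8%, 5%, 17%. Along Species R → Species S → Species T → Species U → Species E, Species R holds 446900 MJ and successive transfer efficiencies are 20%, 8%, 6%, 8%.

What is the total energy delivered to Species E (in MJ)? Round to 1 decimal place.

Via Species W: 654000 × 0.19 × 0.08 × 0.05 × 0.17 = 84.4968 MJ
Via Species R: 446900 × 0.2 × 0.08 × 0.06 × 0.08 = 34.32192 MJ
Total at Species E: 84.4968 + 34.32192 = 118.81872 MJ

118.8 MJ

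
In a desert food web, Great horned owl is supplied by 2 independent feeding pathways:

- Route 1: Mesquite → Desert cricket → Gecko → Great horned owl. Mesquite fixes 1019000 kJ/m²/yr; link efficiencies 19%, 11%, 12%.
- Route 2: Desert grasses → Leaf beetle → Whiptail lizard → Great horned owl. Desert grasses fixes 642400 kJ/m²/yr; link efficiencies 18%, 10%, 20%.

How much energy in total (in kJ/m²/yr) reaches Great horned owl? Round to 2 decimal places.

Route 1: 1019000 × 0.19 × 0.11 × 0.12 = 2555.652 kJ/m²/yr
Route 2: 642400 × 0.18 × 0.1 × 0.2 = 2312.64 kJ/m²/yr
Total at Great horned owl: 2555.652 + 2312.64 = 4868.292 kJ/m²/yr

4868.29 kJ/m²/yr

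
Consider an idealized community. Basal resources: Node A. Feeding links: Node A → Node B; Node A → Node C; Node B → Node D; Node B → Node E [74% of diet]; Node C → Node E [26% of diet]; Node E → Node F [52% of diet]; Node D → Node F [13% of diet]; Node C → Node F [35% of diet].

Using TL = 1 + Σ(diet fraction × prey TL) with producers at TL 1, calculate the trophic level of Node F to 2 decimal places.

3.65

Node B: 1 + 1 = 2
Node C: 1 + 1 = 2
Node D: 1 + 2 = 3
Node E: 1 + (0.74×2 + 0.26×2) = 3
Node F: 1 + (0.52×3 + 0.13×3 + 0.35×2) = 3.65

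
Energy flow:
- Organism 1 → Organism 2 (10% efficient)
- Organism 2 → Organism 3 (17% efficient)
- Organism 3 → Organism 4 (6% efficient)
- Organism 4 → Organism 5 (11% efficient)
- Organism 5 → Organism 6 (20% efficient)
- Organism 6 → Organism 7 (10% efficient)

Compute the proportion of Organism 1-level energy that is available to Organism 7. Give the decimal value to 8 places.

Product of link efficiencies: 0.1 × 0.17 × 0.06 × 0.11 × 0.2 × 0.1 = 0.000002244

0.00000224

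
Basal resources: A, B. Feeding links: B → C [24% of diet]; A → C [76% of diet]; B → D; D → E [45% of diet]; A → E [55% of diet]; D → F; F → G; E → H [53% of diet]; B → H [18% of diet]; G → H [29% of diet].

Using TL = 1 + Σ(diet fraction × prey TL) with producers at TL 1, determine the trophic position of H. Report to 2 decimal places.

3.64

C: 1 + (0.24×1 + 0.76×1) = 2
D: 1 + 1 = 2
E: 1 + (0.45×2 + 0.55×1) = 2.45
F: 1 + 2 = 3
G: 1 + 3 = 4
H: 1 + (0.53×2.45 + 0.18×1 + 0.29×4) = 3.6385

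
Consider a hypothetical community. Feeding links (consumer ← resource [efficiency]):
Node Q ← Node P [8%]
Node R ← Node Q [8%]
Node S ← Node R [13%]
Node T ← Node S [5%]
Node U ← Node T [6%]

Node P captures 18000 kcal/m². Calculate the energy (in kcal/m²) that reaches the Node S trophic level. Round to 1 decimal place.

Node Q: 18000 × 0.08 = 1440 kcal/m²
Node R: 1440 × 0.08 = 115.2 kcal/m²
Node S: 115.2 × 0.13 = 14.976 kcal/m²

15.0 kcal/m²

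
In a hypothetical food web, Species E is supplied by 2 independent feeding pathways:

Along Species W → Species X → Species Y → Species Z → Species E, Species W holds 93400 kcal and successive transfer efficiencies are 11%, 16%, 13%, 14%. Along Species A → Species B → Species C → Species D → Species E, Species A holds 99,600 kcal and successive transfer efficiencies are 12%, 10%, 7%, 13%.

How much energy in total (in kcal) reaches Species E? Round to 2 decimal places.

40.79 kcal

Via Species W: 93400 × 0.11 × 0.16 × 0.13 × 0.14 = 29.917888 kcal
Via Species A: 99600 × 0.12 × 0.1 × 0.07 × 0.13 = 10.87632 kcal
Total at Species E: 29.917888 + 10.87632 = 40.794208 kcal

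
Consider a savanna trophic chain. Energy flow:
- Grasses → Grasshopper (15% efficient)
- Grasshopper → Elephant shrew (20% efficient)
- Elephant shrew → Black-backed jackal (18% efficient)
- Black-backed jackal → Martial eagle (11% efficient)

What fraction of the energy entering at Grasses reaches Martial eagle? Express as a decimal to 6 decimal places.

0.000594

Product of link efficiencies: 0.15 × 0.2 × 0.18 × 0.11 = 0.000594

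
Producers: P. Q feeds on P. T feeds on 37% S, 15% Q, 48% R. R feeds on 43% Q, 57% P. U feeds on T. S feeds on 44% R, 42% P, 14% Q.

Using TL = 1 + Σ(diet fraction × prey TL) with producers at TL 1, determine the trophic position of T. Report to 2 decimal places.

Q: 1 + 1 = 2
R: 1 + (0.43×2 + 0.57×1) = 2.43
S: 1 + (0.44×2.43 + 0.42×1 + 0.14×2) = 2.7692
T: 1 + (0.37×2.7692 + 0.15×2 + 0.48×2.43) = 3.491004
U: 1 + 3.491004 = 4.491004

3.49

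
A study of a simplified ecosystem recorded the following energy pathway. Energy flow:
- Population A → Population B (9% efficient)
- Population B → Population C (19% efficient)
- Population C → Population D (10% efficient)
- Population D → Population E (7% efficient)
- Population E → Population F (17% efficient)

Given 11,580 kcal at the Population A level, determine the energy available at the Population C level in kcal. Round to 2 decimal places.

Population B: 11580 × 0.09 = 1042.2 kcal
Population C: 1042.2 × 0.19 = 198.018 kcal

198.02 kcal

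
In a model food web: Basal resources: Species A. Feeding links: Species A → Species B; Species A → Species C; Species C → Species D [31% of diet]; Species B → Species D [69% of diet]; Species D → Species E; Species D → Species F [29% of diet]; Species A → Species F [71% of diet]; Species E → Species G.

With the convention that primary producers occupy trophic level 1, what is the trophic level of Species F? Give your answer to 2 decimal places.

2.58

Species B: 1 + 1 = 2
Species C: 1 + 1 = 2
Species D: 1 + (0.31×2 + 0.69×2) = 3
Species E: 1 + 3 = 4
Species F: 1 + (0.29×3 + 0.71×1) = 2.58
Species G: 1 + 4 = 5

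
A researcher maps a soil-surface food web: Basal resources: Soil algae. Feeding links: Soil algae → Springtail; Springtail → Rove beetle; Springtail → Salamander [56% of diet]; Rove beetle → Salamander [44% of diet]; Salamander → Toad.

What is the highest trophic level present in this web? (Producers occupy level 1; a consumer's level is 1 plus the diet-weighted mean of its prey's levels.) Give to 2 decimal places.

Springtail: 1 + 1 = 2
Rove beetle: 1 + 2 = 3
Salamander: 1 + (0.56×2 + 0.44×3) = 3.44
Toad: 1 + 3.44 = 4.44

4.44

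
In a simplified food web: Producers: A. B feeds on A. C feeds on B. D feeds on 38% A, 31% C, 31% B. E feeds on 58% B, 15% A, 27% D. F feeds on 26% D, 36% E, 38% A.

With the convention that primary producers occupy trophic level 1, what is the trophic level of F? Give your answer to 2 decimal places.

3.26

B: 1 + 1 = 2
C: 1 + 2 = 3
D: 1 + (0.38×1 + 0.31×3 + 0.31×2) = 2.93
E: 1 + (0.58×2 + 0.15×1 + 0.27×2.93) = 3.1011
F: 1 + (0.26×2.93 + 0.36×3.1011 + 0.38×1) = 3.258196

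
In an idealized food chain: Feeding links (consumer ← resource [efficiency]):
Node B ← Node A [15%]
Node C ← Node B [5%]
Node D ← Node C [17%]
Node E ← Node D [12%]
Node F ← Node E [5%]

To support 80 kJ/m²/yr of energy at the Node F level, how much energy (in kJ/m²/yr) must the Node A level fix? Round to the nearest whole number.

10457516 kJ/m²/yr

Cumulative transfer efficiency: 0.15 × 0.05 × 0.17 × 0.12 × 0.05 = 0.00000765
Node A energy = 80 / 0.00000765 = 10457516 kJ/m²/yr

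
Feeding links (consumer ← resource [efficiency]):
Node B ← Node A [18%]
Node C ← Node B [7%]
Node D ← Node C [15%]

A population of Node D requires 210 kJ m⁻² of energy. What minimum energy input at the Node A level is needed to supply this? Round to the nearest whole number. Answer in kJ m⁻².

111111 kJ m⁻²

Cumulative transfer efficiency: 0.18 × 0.07 × 0.15 = 0.00189
Node A energy = 210 / 0.00189 = 111111 kJ m⁻²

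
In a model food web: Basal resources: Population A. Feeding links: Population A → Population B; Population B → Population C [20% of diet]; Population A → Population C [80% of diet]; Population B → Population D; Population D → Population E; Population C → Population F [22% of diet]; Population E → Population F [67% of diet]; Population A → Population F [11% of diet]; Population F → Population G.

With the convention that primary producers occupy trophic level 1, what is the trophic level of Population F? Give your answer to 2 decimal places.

4.27

Population B: 1 + 1 = 2
Population C: 1 + (0.2×2 + 0.8×1) = 2.2
Population D: 1 + 2 = 3
Population E: 1 + 3 = 4
Population F: 1 + (0.22×2.2 + 0.67×4 + 0.11×1) = 4.274
Population G: 1 + 4.274 = 5.274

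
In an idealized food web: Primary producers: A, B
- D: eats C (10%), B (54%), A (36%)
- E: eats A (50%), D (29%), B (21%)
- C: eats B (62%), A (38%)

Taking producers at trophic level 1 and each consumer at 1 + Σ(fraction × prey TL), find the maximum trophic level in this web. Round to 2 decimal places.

C: 1 + (0.62×1 + 0.38×1) = 2
D: 1 + (0.1×2 + 0.54×1 + 0.36×1) = 2.1
E: 1 + (0.5×1 + 0.29×2.1 + 0.21×1) = 2.319

2.32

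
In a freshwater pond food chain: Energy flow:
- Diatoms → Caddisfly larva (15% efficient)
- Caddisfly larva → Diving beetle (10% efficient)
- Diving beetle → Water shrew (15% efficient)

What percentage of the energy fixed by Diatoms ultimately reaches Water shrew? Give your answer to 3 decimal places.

Product of link efficiencies: 0.15 × 0.1 × 0.15 = 0.00225
As a percentage: 0.00225 × 100 = 0.225%

0.225%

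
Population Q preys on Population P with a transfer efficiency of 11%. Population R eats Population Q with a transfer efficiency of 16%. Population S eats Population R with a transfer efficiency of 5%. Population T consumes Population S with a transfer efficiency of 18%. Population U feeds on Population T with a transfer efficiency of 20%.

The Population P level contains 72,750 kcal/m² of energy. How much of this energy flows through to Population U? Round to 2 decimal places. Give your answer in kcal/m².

Population Q: 72750 × 0.11 = 8002.5 kcal/m²
Population R: 8002.5 × 0.16 = 1280.4 kcal/m²
Population S: 1280.4 × 0.05 = 64.02 kcal/m²
Population T: 64.02 × 0.18 = 11.5236 kcal/m²
Population U: 11.5236 × 0.2 = 2.30472 kcal/m²

2.30 kcal/m²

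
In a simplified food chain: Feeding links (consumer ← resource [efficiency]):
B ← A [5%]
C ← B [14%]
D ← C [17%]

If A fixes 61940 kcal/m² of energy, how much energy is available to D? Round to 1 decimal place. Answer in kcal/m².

73.7 kcal/m²

B: 61940 × 0.05 = 3097 kcal/m²
C: 3097 × 0.14 = 433.58 kcal/m²
D: 433.58 × 0.17 = 73.7086 kcal/m²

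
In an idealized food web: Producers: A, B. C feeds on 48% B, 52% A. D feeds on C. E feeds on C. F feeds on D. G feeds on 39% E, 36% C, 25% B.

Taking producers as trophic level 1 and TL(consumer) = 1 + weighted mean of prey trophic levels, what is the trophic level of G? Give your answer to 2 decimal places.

C: 1 + (0.48×1 + 0.52×1) = 2
D: 1 + 2 = 3
E: 1 + 2 = 3
F: 1 + 3 = 4
G: 1 + (0.39×3 + 0.36×2 + 0.25×1) = 3.14

3.14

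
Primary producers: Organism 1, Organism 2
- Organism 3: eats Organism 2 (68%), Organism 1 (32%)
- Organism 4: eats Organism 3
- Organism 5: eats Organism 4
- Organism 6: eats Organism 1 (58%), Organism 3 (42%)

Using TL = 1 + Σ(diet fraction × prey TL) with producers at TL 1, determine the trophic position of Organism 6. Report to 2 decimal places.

2.42

Organism 3: 1 + (0.68×1 + 0.32×1) = 2
Organism 4: 1 + 2 = 3
Organism 5: 1 + 3 = 4
Organism 6: 1 + (0.58×1 + 0.42×2) = 2.42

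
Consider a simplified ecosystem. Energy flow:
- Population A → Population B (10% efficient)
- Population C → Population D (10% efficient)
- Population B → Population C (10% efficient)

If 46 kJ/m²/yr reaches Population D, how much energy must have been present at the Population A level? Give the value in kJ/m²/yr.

46000 kJ/m²/yr

Cumulative transfer efficiency: 0.1 × 0.1 × 0.1 = 0.001
Population A energy = 46 / 0.001 = 46000 kJ/m²/yr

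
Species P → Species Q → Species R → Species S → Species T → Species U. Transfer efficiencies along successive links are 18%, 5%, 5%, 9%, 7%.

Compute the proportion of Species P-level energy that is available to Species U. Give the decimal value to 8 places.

Product of link efficiencies: 0.18 × 0.05 × 0.05 × 0.09 × 0.07 = 0.000002835

0.00000284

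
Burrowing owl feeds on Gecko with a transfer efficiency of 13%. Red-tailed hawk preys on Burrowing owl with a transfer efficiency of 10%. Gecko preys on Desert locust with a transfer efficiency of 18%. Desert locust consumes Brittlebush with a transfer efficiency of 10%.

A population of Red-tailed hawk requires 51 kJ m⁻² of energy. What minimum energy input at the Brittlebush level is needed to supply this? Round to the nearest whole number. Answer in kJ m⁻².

Cumulative transfer efficiency: 0.1 × 0.18 × 0.13 × 0.1 = 0.000234
Brittlebush energy = 51 / 0.000234 = 217949 kJ m⁻²

217949 kJ m⁻²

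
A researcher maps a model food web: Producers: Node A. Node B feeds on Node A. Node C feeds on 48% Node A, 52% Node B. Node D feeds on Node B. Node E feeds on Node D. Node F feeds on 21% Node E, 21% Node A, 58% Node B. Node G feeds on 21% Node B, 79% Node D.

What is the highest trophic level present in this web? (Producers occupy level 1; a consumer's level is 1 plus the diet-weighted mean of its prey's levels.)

4

Node B: 1 + 1 = 2
Node C: 1 + (0.48×1 + 0.52×2) = 2.52
Node D: 1 + 2 = 3
Node E: 1 + 3 = 4
Node F: 1 + (0.21×4 + 0.21×1 + 0.58×2) = 3.21
Node G: 1 + (0.21×2 + 0.79×3) = 3.79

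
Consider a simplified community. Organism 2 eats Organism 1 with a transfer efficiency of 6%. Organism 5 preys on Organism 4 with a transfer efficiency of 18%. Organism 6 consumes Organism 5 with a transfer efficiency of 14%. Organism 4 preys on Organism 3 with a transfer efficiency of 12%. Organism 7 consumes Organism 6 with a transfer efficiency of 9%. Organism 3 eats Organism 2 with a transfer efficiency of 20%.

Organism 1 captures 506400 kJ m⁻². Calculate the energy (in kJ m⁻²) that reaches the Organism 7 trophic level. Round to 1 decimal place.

Organism 2: 506400 × 0.06 = 30384 kJ m⁻²
Organism 3: 30384 × 0.2 = 6076.8 kJ m⁻²
Organism 4: 6076.8 × 0.12 = 729.216 kJ m⁻²
Organism 5: 729.216 × 0.18 = 131.25888 kJ m⁻²
Organism 6: 131.25888 × 0.14 = 18.3762432 kJ m⁻²
Organism 7: 18.3762432 × 0.09 = 1.653861888 kJ m⁻²

1.7 kJ m⁻²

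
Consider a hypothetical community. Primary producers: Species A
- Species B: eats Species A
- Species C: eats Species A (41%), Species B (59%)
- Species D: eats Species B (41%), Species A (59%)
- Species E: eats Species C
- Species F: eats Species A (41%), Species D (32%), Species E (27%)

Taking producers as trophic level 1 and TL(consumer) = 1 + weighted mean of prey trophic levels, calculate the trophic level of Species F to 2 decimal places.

Species B: 1 + 1 = 2
Species C: 1 + (0.41×1 + 0.59×2) = 2.59
Species D: 1 + (0.41×2 + 0.59×1) = 2.41
Species E: 1 + 2.59 = 3.59
Species F: 1 + (0.41×1 + 0.32×2.41 + 0.27×3.59) = 3.1505

3.15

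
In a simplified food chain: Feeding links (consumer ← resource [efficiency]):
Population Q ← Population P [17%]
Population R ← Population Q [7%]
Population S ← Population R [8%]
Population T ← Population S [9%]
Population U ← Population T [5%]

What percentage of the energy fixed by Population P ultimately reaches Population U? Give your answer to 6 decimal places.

0.000428%

Product of link efficiencies: 0.17 × 0.07 × 0.08 × 0.09 × 0.05 = 0.000004284
As a percentage: 0.000004284 × 100 = 0.000428%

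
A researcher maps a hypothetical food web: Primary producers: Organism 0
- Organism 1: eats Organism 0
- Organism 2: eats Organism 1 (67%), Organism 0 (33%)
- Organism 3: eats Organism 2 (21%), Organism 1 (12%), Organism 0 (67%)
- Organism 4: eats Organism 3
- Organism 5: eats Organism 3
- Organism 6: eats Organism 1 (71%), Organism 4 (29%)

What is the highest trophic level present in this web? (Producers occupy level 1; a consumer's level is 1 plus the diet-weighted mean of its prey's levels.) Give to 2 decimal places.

Organism 1: 1 + 1 = 2
Organism 2: 1 + (0.67×2 + 0.33×1) = 2.67
Organism 3: 1 + (0.21×2.67 + 0.12×2 + 0.67×1) = 2.4707
Organism 4: 1 + 2.4707 = 3.4707
Organism 5: 1 + 2.4707 = 3.4707
Organism 6: 1 + (0.71×2 + 0.29×3.4707) = 3.426503

3.47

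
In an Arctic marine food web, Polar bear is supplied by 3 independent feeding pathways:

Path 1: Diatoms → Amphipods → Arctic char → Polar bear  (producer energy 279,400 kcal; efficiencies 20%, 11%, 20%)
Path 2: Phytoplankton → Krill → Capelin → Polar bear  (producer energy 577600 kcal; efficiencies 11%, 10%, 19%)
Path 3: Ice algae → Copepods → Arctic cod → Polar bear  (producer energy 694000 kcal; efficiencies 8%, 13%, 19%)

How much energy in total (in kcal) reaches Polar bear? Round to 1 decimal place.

3807.9 kcal

Path 1: 279400 × 0.2 × 0.11 × 0.2 = 1229.36 kcal
Path 2: 577600 × 0.11 × 0.1 × 0.19 = 1207.184 kcal
Path 3: 694000 × 0.08 × 0.13 × 0.19 = 1371.344 kcal
Total at Polar bear: 1229.36 + 1207.184 + 1371.344 = 3807.888 kcal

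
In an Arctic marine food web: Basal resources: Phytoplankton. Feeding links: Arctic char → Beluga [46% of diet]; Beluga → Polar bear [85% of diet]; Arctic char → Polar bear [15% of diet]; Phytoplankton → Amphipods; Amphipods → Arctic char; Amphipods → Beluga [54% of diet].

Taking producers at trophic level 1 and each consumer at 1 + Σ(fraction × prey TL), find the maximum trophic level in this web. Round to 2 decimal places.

4.39

Amphipods: 1 + 1 = 2
Arctic char: 1 + 2 = 3
Beluga: 1 + (0.54×2 + 0.46×3) = 3.46
Polar bear: 1 + (0.85×3.46 + 0.15×3) = 4.391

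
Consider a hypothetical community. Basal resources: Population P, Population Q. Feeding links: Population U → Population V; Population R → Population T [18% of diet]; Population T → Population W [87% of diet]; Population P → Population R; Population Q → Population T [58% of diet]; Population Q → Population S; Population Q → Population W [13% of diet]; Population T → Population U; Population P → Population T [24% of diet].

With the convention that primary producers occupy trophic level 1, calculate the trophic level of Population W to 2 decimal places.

3.03

Population R: 1 + 1 = 2
Population S: 1 + 1 = 2
Population T: 1 + (0.58×1 + 0.24×1 + 0.18×2) = 2.18
Population U: 1 + 2.18 = 3.18
Population V: 1 + 3.18 = 4.18
Population W: 1 + (0.13×1 + 0.87×2.18) = 3.0266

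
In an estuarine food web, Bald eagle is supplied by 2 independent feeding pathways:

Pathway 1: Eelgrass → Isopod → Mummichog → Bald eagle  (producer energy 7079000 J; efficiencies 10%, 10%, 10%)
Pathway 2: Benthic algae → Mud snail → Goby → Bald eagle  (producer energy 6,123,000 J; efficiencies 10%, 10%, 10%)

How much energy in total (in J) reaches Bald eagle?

13202 J

Pathway 1: 7079000 × 0.1 × 0.1 × 0.1 = 7079 J
Pathway 2: 6123000 × 0.1 × 0.1 × 0.1 = 6123 J
Total at Bald eagle: 7079 + 6123 = 13202 J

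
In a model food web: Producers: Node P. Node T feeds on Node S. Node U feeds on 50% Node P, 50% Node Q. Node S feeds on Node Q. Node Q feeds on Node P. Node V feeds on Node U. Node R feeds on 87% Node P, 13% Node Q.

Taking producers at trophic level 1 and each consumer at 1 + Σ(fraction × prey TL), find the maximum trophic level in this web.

Node Q: 1 + 1 = 2
Node R: 1 + (0.87×1 + 0.13×2) = 2.13
Node S: 1 + 2 = 3
Node T: 1 + 3 = 4
Node U: 1 + (0.5×1 + 0.5×2) = 2.5
Node V: 1 + 2.5 = 3.5

4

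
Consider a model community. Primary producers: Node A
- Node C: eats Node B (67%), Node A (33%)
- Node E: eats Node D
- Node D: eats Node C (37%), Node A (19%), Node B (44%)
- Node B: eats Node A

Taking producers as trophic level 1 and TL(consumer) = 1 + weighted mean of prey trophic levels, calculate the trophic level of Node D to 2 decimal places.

3.06

Node B: 1 + 1 = 2
Node C: 1 + (0.67×2 + 0.33×1) = 2.67
Node D: 1 + (0.37×2.67 + 0.19×1 + 0.44×2) = 3.0579
Node E: 1 + 3.0579 = 4.0579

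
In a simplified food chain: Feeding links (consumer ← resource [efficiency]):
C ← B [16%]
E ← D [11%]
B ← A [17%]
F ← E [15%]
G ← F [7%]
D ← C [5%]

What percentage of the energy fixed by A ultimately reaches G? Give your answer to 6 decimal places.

Product of link efficiencies: 0.17 × 0.16 × 0.05 × 0.11 × 0.15 × 0.07 = 0.0000015708
As a percentage: 0.0000015708 × 100 = 0.000157%

0.000157%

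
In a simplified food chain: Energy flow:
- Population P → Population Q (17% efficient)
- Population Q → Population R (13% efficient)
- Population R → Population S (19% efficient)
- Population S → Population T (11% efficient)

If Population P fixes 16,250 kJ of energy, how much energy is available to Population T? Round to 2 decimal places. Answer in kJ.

Population Q: 16250 × 0.17 = 2762.5 kJ
Population R: 2762.5 × 0.13 = 359.125 kJ
Population S: 359.125 × 0.19 = 68.23375 kJ
Population T: 68.23375 × 0.11 = 7.5057125 kJ

7.51 kJ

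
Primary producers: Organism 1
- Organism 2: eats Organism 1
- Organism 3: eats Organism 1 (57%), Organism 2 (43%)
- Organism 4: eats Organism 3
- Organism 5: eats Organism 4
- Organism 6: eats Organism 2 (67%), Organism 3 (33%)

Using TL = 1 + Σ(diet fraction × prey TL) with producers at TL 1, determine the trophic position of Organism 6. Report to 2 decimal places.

Organism 2: 1 + 1 = 2
Organism 3: 1 + (0.57×1 + 0.43×2) = 2.43
Organism 4: 1 + 2.43 = 3.43
Organism 5: 1 + 3.43 = 4.43
Organism 6: 1 + (0.67×2 + 0.33×2.43) = 3.1419

3.14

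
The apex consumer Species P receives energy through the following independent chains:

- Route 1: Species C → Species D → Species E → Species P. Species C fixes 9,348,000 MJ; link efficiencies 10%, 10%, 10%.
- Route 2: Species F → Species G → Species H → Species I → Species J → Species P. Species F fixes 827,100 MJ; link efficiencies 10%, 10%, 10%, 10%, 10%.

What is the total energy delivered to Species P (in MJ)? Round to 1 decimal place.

9356.3 MJ

Route 1: 9348000 × 0.1 × 0.1 × 0.1 = 9348 MJ
Route 2: 827100 × 0.1 × 0.1 × 0.1 × 0.1 × 0.1 = 8.271 MJ
Total at Species P: 9348 + 8.271 = 9356.271 MJ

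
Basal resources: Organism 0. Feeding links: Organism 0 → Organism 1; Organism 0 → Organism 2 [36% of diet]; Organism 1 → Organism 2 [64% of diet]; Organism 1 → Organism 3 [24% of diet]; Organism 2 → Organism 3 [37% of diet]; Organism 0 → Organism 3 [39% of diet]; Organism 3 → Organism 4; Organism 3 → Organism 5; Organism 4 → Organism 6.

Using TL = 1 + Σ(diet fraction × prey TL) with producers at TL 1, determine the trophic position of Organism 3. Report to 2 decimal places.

2.85

Organism 1: 1 + 1 = 2
Organism 2: 1 + (0.36×1 + 0.64×2) = 2.64
Organism 3: 1 + (0.24×2 + 0.37×2.64 + 0.39×1) = 2.8468
Organism 4: 1 + 2.8468 = 3.8468
Organism 5: 1 + 2.8468 = 3.8468
Organism 6: 1 + 3.8468 = 4.8468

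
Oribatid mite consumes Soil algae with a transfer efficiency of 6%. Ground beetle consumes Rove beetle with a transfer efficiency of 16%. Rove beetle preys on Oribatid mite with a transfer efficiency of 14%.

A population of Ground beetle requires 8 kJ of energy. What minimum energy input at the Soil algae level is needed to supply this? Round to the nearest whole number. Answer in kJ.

5952 kJ

Cumulative transfer efficiency: 0.06 × 0.14 × 0.16 = 0.001344
Soil algae energy = 8 / 0.001344 = 5952 kJ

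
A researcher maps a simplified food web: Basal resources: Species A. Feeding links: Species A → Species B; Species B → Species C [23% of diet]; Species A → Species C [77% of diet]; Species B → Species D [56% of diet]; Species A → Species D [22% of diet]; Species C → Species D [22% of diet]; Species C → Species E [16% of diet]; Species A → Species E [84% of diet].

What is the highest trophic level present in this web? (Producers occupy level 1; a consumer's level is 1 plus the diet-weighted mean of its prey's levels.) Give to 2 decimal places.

2.83

Species B: 1 + 1 = 2
Species C: 1 + (0.23×2 + 0.77×1) = 2.23
Species D: 1 + (0.56×2 + 0.22×1 + 0.22×2.23) = 2.8306
Species E: 1 + (0.16×2.23 + 0.84×1) = 2.1968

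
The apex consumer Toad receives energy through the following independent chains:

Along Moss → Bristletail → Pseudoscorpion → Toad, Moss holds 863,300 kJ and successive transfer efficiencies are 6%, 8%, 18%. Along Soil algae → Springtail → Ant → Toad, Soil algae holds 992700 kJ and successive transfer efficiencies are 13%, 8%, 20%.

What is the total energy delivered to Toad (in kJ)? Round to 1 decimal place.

Via Moss: 863300 × 0.06 × 0.08 × 0.18 = 745.8912 kJ
Via Soil algae: 992700 × 0.13 × 0.08 × 0.2 = 2064.816 kJ
Total at Toad: 745.8912 + 2064.816 = 2810.7072 kJ

2810.7 kJ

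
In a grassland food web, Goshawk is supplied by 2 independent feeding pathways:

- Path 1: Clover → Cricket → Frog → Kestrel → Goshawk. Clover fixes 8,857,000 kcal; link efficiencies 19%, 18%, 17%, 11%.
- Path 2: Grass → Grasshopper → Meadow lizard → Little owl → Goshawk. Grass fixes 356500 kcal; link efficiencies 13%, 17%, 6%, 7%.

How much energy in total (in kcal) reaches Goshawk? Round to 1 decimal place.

Path 1: 8857000 × 0.19 × 0.18 × 0.17 × 0.11 = 5664.40578 kcal
Path 2: 356500 × 0.13 × 0.17 × 0.06 × 0.07 = 33.09033 kcal
Total at Goshawk: 5664.40578 + 33.09033 = 5697.49611 kcal

5697.5 kcal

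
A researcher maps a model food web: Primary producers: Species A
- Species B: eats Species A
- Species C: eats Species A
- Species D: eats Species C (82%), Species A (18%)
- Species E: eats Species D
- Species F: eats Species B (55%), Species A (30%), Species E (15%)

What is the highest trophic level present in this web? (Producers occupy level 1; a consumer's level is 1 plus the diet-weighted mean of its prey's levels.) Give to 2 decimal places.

Species B: 1 + 1 = 2
Species C: 1 + 1 = 2
Species D: 1 + (0.82×2 + 0.18×1) = 2.82
Species E: 1 + 2.82 = 3.82
Species F: 1 + (0.55×2 + 0.3×1 + 0.15×3.82) = 2.973

3.82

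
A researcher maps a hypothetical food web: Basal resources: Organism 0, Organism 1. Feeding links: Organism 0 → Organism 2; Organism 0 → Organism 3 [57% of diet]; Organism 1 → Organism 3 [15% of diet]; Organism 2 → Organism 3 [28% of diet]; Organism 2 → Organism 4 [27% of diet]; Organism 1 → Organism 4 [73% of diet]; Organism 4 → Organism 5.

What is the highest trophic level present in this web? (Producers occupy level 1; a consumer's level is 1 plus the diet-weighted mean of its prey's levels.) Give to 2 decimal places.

Organism 2: 1 + 1 = 2
Organism 3: 1 + (0.57×1 + 0.15×1 + 0.28×2) = 2.28
Organism 4: 1 + (0.27×2 + 0.73×1) = 2.27
Organism 5: 1 + 2.27 = 3.27

3.27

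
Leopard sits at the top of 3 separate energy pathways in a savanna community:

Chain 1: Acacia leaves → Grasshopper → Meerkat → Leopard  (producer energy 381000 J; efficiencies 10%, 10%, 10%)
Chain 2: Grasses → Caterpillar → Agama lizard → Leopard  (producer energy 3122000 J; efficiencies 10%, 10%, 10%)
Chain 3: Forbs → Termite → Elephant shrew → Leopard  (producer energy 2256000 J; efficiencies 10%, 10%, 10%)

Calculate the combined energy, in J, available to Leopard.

5759 J

Chain 1: 381000 × 0.1 × 0.1 × 0.1 = 381 J
Chain 2: 3122000 × 0.1 × 0.1 × 0.1 = 3122 J
Chain 3: 2256000 × 0.1 × 0.1 × 0.1 = 2256 J
Total at Leopard: 381 + 3122 + 2256 = 5759 J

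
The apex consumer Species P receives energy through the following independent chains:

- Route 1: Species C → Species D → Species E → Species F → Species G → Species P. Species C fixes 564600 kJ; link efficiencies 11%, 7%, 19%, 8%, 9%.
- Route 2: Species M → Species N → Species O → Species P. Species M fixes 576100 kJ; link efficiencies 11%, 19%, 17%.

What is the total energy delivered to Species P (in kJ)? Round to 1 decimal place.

Route 1: 564600 × 0.11 × 0.07 × 0.19 × 0.08 × 0.09 = 5.94727056 kJ
Route 2: 576100 × 0.11 × 0.19 × 0.17 = 2046.8833 kJ
Total at Species P: 5.94727056 + 2046.8833 = 2052.83057056 kJ

2052.8 kJ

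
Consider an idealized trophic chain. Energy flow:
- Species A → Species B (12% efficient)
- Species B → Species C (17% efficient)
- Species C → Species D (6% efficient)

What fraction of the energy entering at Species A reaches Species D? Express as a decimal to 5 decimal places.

Product of link efficiencies: 0.12 × 0.17 × 0.06 = 0.001224

0.00122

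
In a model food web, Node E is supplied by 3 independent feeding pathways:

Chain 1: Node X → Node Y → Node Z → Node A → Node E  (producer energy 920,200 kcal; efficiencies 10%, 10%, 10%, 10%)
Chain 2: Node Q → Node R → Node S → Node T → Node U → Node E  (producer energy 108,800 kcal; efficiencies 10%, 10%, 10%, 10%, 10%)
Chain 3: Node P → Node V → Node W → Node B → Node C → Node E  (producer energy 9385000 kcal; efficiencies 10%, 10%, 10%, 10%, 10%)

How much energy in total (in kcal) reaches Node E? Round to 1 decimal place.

Chain 1: 920200 × 0.1 × 0.1 × 0.1 × 0.1 = 92.02 kcal
Chain 2: 108800 × 0.1 × 0.1 × 0.1 × 0.1 × 0.1 = 1.088 kcal
Chain 3: 9385000 × 0.1 × 0.1 × 0.1 × 0.1 × 0.1 = 93.85 kcal
Total at Node E: 92.02 + 1.088 + 93.85 = 186.958 kcal

187.0 kcal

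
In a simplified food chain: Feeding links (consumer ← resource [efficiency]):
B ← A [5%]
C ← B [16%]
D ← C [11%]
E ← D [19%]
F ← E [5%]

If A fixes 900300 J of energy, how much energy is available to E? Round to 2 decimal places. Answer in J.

B: 900300 × 0.05 = 45015 J
C: 45015 × 0.16 = 7202.4 J
D: 7202.4 × 0.11 = 792.264 J
E: 792.264 × 0.19 = 150.53016 J

150.53 J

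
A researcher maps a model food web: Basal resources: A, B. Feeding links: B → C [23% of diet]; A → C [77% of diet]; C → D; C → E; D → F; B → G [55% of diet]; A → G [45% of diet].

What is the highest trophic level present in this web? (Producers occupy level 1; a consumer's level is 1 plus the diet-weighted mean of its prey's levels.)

4

C: 1 + (0.23×1 + 0.77×1) = 2
D: 1 + 2 = 3
E: 1 + 2 = 3
F: 1 + 3 = 4
G: 1 + (0.55×1 + 0.45×1) = 2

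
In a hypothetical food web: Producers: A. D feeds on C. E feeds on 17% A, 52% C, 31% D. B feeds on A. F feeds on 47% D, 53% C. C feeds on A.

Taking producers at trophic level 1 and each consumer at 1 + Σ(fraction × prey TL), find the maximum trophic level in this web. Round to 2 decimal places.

B: 1 + 1 = 2
C: 1 + 1 = 2
D: 1 + 2 = 3
E: 1 + (0.17×1 + 0.52×2 + 0.31×3) = 3.14
F: 1 + (0.47×3 + 0.53×2) = 3.47

3.47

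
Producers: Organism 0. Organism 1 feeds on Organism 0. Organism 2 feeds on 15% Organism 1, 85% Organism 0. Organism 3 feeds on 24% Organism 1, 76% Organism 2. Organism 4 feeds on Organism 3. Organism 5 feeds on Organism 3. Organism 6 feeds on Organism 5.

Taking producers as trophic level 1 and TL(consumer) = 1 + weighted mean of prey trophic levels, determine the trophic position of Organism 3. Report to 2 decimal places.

3.11

Organism 1: 1 + 1 = 2
Organism 2: 1 + (0.15×2 + 0.85×1) = 2.15
Organism 3: 1 + (0.24×2 + 0.76×2.15) = 3.114
Organism 4: 1 + 3.114 = 4.114
Organism 5: 1 + 3.114 = 4.114
Organism 6: 1 + 4.114 = 5.114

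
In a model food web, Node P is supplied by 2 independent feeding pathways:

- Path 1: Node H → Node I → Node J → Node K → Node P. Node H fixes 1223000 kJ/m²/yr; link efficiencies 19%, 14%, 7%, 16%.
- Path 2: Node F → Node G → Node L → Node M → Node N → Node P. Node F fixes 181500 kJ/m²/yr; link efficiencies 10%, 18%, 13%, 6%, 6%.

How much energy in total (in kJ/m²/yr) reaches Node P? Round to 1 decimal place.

365.9 kJ/m²/yr

Path 1: 1223000 × 0.19 × 0.14 × 0.07 × 0.16 = 364.35616 kJ/m²/yr
Path 2: 181500 × 0.1 × 0.18 × 0.13 × 0.06 × 0.06 = 1.528956 kJ/m²/yr
Total at Node P: 364.35616 + 1.528956 = 365.885116 kJ/m²/yr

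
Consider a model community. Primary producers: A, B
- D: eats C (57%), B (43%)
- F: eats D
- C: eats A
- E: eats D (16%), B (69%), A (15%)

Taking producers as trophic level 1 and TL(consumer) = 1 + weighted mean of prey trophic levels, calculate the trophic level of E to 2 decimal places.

2.25

C: 1 + 1 = 2
D: 1 + (0.57×2 + 0.43×1) = 2.57
E: 1 + (0.16×2.57 + 0.69×1 + 0.15×1) = 2.2512
F: 1 + 2.57 = 3.57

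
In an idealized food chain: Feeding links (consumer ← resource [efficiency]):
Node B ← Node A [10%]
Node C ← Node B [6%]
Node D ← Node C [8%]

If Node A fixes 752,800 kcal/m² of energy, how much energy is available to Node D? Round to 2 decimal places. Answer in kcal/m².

361.34 kcal/m²

Node B: 752800 × 0.1 = 75280 kcal/m²
Node C: 75280 × 0.06 = 4516.8 kcal/m²
Node D: 4516.8 × 0.08 = 361.344 kcal/m²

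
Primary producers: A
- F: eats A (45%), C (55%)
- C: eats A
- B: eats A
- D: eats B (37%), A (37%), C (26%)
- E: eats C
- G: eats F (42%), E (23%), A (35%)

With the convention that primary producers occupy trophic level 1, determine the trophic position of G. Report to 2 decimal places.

3.11

B: 1 + 1 = 2
C: 1 + 1 = 2
D: 1 + (0.37×2 + 0.37×1 + 0.26×2) = 2.63
E: 1 + 2 = 3
F: 1 + (0.45×1 + 0.55×2) = 2.55
G: 1 + (0.42×2.55 + 0.23×3 + 0.35×1) = 3.111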